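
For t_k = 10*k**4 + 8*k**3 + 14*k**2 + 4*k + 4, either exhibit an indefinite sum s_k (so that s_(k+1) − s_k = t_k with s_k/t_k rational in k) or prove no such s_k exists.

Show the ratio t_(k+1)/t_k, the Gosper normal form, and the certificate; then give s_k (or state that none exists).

s_k = k*(2*k**4 - 3*k**3 + 4*k**2 - 3*k + 4)

The ratio is (5*k**4 + 24*k**3 + 49*k**2 + 48*k + 20)/(5*k**4 + 4*k**3 + 7*k**2 + 2*k + 2).
Take A(k)=1, B(k)=1, C(k)=k**4 + 4*k**3/5 + 7*k**2/5 + 2*k/5 + 2/5.
Key eq: (1)·f(k+1) = (1)·f(k) + (k**4 + 4*k**3/5 + 7*k**2/5 + 2*k/5 + 2/5).
d = 5 from the (0,0,4) case.
Match coefficients ⇒ f(k) = k*(2*k**4 - 3*k**3 + 4*k**2 - 3*k + 4)/10.
Certificate R = B(k−1)f/C = k*(2*k**4 - 3*k**3 + 4*k**2 - 3*k + 4)/(2*(5*k**4 + 4*k**3 + 7*k**2 + 2*k + 2)) gives s_k = k*(2*k**4 - 3*k**3 + 4*k**2 - 3*k + 4).
Δs = 10*k**4 + 8*k**3 + 14*k**2 + 4*k + 4, as required.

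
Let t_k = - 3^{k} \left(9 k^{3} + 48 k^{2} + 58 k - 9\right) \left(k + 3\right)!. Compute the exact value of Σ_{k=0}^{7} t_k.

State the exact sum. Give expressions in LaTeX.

Σ = -47402836588818

The ratio is 3*(9*k**4 + 111*k**3 + 481*k**2 + 830*k + 424)/(9*k**3 + 48*k**2 + 58*k - 9).
So A=3*k + 12 and B=1, with C=k**3 + 16*k**2/3 + 58*k/9 - 1.
Key eq: (3*k + 12)·f(k+1) = (1)·f(k) + (k**3 + 16*k**2/3 + 58*k/9 - 1).
From deg A=1, deg B=0, deg C=3: d=2.
Solving with deg f ≤ 2: f(k) = (3*k**2 - k - 3)/9.
R(k) = B(k−1)·f(k)/C(k) = (3*k**2 - k - 3)/(9*k**3 + 48*k**2 + 58*k - 9); s_k = R·t_k = 3**k*(-3*k**2 + k + 3)*factorial(k + 3).
Verify: -3**k*(9*k**3 + 48*k**2 + 58*k - 9)*factorial(k + 3) matches t_k.
Sum = s_(8) − s_(0); s_(8) = -47402836588800, s_(0) = 18 ⇒ -47402836588818.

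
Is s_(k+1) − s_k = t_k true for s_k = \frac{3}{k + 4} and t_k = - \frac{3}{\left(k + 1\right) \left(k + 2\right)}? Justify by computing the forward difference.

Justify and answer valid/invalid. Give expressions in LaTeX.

Invalid: residual \frac{18 \left(k + 3\right)}{k^{4} + 12 k^{3} + 49 k^{2} + 78 k + 40} ≠ 0.

s_(k+1) = 3/(k + 5)
s_(k+1) − s_k = -3/((k + 4)*(k + 5))
(s_(k+1) − s_k) − t_k = 18*(k + 3)/(k**4 + 12*k**3 + 49*k**2 + 78*k + 40)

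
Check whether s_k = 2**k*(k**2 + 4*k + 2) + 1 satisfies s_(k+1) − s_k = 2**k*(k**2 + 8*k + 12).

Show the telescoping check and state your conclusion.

Valid — Δs_k = t_k.

s_(k+1) = 2**(k + 1)*(4*k + (k + 1)**2 + 6) + 1
s_(k+1) − s_k = 2**k*(k**2 + 8*k + 12)
(s_(k+1) − s_k) − t_k = 0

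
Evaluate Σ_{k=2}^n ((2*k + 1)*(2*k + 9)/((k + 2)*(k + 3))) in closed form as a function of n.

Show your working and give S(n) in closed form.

S(n) = (16*n**2 + 17*n - 33)/(4*(n + 3))

t_(k+1)/t_k = (k + 2)*(2*k + 3)*(2*k + 11)/((k + 4)*(2*k + 1)*(2*k + 9)).
Factor: A=k + 2; B=k + 4; C=k**2 + 5*k + 9/4.
Solve (k + 2)·f(k+1) − (k + 3)·f(k) = k**2 + 5*k + 9/4.
deg f ≤ 2 (via 1,1,2).
Coefficient equations give f(k) = k*(8*k + 1)/8.
R(k) = B(k−1)·f(k)/C(k) = k*(k + 3)*(8*k + 1)/(2*(2*k + 1)*(2*k + 9)); s_k = R·t_k = k*(8*k + 1)/(2*(k + 2)).
Check: Δs_k = (4*k**2 + 20*k + 9)/(k**2 + 5*k + 6). ✓
Telescope: S(n) = s_(n+1) − s_(2) = (8*n**2 + 17*n + 9)/(2*(n + 3)) − (17/4) = (16*n**2 + 17*n - 33)/(4*(n + 3)).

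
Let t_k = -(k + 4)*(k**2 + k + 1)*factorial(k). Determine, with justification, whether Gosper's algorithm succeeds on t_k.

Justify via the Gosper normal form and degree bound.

Yes. s_k = -(k**2 + 3*k - 1)*factorial(k).

r(k) = (k + 1)*(k + 5)*(k + (k + 1)**2 + 2)/((k + 4)*(k**2 + k + 1)) after simplifying.
So A=k + 1 and B=1, with C=k**3 + 5*k**2 + 5*k + 4.
Set up (k + 1)·f(k+1) − (1)·f(k) − (k**3 + 5*k**2 + 5*k + 4) = 0.
deg f ≤ 2 (via 1,0,3).
Solve for f: f(k) = k**2 + 3*k - 1 (degree 2 ≤ 2).
R(k) = B(k−1)·f(k)/C(k) = (k**2 + 3*k - 1)/((k + 4)*(k**2 + k + 1)); s_k = R·t_k = -(k**2 + 3*k - 1)*factorial(k).
s_(k+1) − s_k = -(k + 4)*(k**2 + k + 1)*factorial(k) = t_k.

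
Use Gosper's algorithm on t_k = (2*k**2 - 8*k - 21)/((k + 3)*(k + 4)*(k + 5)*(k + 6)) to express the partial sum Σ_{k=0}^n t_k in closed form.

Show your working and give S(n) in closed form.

S(n) = (-n**3 - 75*n**2 - 284*n - 210)/(30*(n**3 + 15*n**2 + 74*n + 120))

Compute t_(k+1)/t_k: get (k + 3)*(8*k - 2*(k + 1)**2 + 29)/((k + 7)*(-2*k**2 + 8*k + 21)).
Take A(k)=k + 3, B(k)=k + 7, C(k)=k**2 - 4*k - 21/2.
f must satisfy (k + 3)·f(k+1) − (k + 6)·f(k) = k**2 - 4*k - 21/2.
Degrees (1,1,2) ⇒ d ≤ 3.
Solve for f: f(k) = -k*(k**2 + 72*k + 137)/60 (degree 3 ≤ 3).
Certificate R = B(k−1)f/C = -k*(k + 6)*(k**2 + 72*k + 137)/(30*(2*k**2 - 8*k - 21)) gives s_k = k*(-k**2 - 72*k - 137)/(30*(k + 3)*(k + 4)*(k + 5)).
Verify: (2*k**2 - 8*k - 21)/(k**4 + 18*k**3 + 119*k**2 + 342*k + 360) matches t_k.
Σ_(k=0)^n t_k = s_(n+1) − s_(0) = ((-n**3 - 75*n**2 - 284*n - 210)/(30*(n**3 + 15*n**2 + 74*n + 120))) − (0), i.e. (-n**3 - 75*n**2 - 284*n - 210)/(30*(n**3 + 15*n**2 + 74*n + 120)).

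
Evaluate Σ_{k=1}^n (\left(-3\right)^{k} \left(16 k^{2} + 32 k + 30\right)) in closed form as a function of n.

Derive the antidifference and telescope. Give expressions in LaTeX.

S(n) = 12 \left(-3\right)^{n} n^{2} + 30 \left(-3\right)^{n} n + 27 \left(-3\right)^{n} - 27

Compute t_(k+1)/t_k: get 3*(-8*k**2 - 32*k - 39)/(8*k**2 + 16*k + 15).
Take A(k)=-3, B(k)=1, C(k)=k**2 + 2*k + 15/8.
Key eq: (-3)·f(k+1) = (1)·f(k) + (k**2 + 2*k + 15/8).
deg f ≤ 2 (via 0,0,2).
Match coefficients ⇒ f(k) = -(4*k**2 + 2*k + 3)/16.
Certificate R = B(k−1)f/C = -(4*k**2 + 2*k + 3)/(2*(8*k**2 + 16*k + 15)) gives s_k = (-3)**k*(-4*k**2 - 2*k - 3).
Check: Δs_k = (-3)**k*(16*k**2 + 32*k + 30). ✓
Evaluate: s_(n+1) = 3*(-3)**n*(4*n**2 + 10*n + 9); subtract s_(1) = 27 ⇒ S(n) = 12*(-3)**n*n**2 + 30*(-3)**n*n + 27*(-3)**n - 27.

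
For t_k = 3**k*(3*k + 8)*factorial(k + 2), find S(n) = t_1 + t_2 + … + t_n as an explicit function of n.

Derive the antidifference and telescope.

r(k) = 3*(k + 3)*(3*k + 11)/(3*k + 8) after simplifying.
A = 3*k + 9, B = 1, C = k + 8/3.
f must satisfy (3*k + 9)·f(k+1) − (1)·f(k) = k + 8/3.
deg f ≤ 0 (via 1,0,1).
Coefficient equations give f(k) = 1/3.
So s_k = (B(k−1)f/C)·t_k = (1/(3*k + 8))·t_k = 3**k*factorial(k + 2).
Verify: 3**k*(3*k + 8)*factorial(k + 2) matches t_k.
Evaluate: s_(n+1) = 3**(n + 1)*factorial(n + 3); subtract s_(1) = 18 ⇒ S(n) = 3*3**n*factorial(n + 3) - 18.

S(n) = 3*3**n*factorial(n + 3) - 18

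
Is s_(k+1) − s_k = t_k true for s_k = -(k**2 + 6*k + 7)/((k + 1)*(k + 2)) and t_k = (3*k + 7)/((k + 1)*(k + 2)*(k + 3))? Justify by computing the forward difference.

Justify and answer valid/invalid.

s_(k+1) = (-6*k - (k + 1)**2 - 13)/((k + 2)*(k + 3))
s_(k+1) − s_k = (3*k + 7)/(k**3 + 6*k**2 + 11*k + 6)
(s_(k+1) − s_k) − t_k = 0

valid; difference matches t_k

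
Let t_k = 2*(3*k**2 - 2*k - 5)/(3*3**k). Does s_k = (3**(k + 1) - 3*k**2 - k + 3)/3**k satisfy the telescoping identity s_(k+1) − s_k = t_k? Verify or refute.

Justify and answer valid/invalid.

Valid: the claim telescopes to t_k.

s_(k+1) = (9*3**k - k - 3*(k + 1)**2 + 2)/(3*3**k)
s_(k+1) − s_k = 2*(3*k**2 - 2*k - 5)/(3*3**k)
(s_(k+1) − s_k) − t_k = 0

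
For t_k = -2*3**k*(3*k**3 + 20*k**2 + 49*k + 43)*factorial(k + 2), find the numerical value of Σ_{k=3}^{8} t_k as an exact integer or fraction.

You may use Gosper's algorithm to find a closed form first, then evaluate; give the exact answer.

Σ = -158707839518640

Step 1: r(k) = 3*(3*k**4 + 38*k**3 + 185*k**2 + 409*k + 345)/(3*k**3 + 20*k**2 + 49*k + 43).
Gosper form: A/B · C(k+1)/C(k) with A=3*k + 9, B=1, C=k**3 + 20*k**2/3 + 49*k/3 + 43/3.
Key eq: (3*k + 9)·f(k+1) = (1)·f(k) + (k**3 + 20*k**2/3 + 49*k/3 + 43/3).
Bound: deg f ≤ 2.
A polynomial solution: f(k) = (k**2 + 2*k + 2)/3.
Get s_k = R·t_k = -2*3**k*(k**2 + 2*k + 2)*factorial(k + 2) with R(k) = B(k−1)f(k)/C(k) = (k**2 + 2*k + 2)/(3*k**3 + 20*k**2 + 49*k + 43).
Verify: -2*3**k*(3*k**3 + 20*k**2 + 49*k + 43)*factorial(k + 2) matches t_k.
Telescoping: Σ = s_(9) − s_(3) = -158707839628800 − (-110160) = -158707839518640.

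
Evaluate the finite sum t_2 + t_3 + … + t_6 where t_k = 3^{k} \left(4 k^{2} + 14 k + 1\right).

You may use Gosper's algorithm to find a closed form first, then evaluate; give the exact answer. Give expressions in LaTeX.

Σ = 220833

Ratio r(k) = 3*(4*k**2 + 22*k + 19)/(4*k**2 + 14*k + 1).
Normal form (A,B,C) = (3, 1, k**2 + 7*k/2 + 1/4).
Key eq: (3)·f(k+1) = (1)·f(k) + (k**2 + 7*k/2 + 1/4).
From deg A=0, deg B=0, deg C=2: d=2.
A polynomial solution: f(k) = (2*k**2 + k - 4)/4.
R(k) = B(k−1)·f(k)/C(k) = (2*k**2 + k - 4)/(4*k**2 + 14*k + 1); s_k = R·t_k = 3**k*(2*k**2 + k - 4).
s_(k+1) − s_k = 3**k*(4*k**2 + 14*k + 1) = t_k.
Sum = s_(7) − s_(2); s_(7) = 220887, s_(2) = 54 ⇒ 220833.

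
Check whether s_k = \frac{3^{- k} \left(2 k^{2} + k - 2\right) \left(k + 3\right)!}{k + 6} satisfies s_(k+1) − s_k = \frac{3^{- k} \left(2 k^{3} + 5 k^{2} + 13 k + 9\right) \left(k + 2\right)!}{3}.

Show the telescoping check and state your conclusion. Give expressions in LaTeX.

Invalid: residual - \frac{3^{- k} \left(2 k^{4} + 17 k^{3} + 37 k^{2} + 84 k + 60\right) \left(k + 2\right)!}{\left(k + 6\right) \left(k + 7\right)} ≠ 0.

s_(k+1) = (2*k**2 + 5*k + 1)*factorial(k + 4)/(3*3**k*(k + 7))
s_(k+1) − s_k = (2*k**4 + 19*k**3 + 54*k**2 + 115*k + 66)*factorial(k + 3)/(3*3**k*(k + 6)*(k + 7))
(s_(k+1) − s_k) − t_k = -(2*k**4 + 17*k**3 + 37*k**2 + 84*k + 60)*factorial(k + 2)/(3**k*(k + 6)*(k + 7))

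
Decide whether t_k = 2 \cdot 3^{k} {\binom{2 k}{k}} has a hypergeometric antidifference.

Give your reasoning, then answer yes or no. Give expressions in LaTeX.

The ratio is 6*(2*k + 1)/(k + 1).
Take A(k)=12*k + 6, B(k)=k + 1, C(k)=1.
Need (12*k + 6)·f(k+1) − (k)·f(k) = 1.
Degrees (1,1,0) ⇒ d ≤ -1.
d = -1 < 0 ⇒ no nonzero polynomial f; not summable.

No — negative degree bound, so no certificate f.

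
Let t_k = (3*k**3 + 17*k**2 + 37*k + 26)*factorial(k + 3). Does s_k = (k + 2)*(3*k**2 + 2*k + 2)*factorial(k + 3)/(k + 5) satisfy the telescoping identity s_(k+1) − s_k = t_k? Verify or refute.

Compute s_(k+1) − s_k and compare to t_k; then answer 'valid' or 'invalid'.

s_(k+1) = (k + 3)*(3*k**2 + 8*k + 7)*factorial(k + 4)/(k + 6)
s_(k+1) − s_k = (3*k**5 + 41*k**4 + 218*k**3 + 586*k**2 + 769*k + 396)*factorial(k + 3)/((k + 5)*(k + 6))
(s_(k+1) − s_k) − t_k = -3*(3*k**4 + 32*k**3 + 119*k**2 + 209*k + 128)*factorial(k + 3)/((k + 5)*(k + 6))

Invalid: residual -3*(3*k**4 + 32*k**3 + 119*k**2 + 209*k + 128)*factorial(k + 3)/((k + 5)*(k + 6)) ≠ 0.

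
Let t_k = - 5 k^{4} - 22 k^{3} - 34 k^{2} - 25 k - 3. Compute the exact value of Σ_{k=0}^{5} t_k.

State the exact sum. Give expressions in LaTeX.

Σ = -12108

Compute t_(k+1)/t_k: get (5*k**4 + 42*k**3 + 130*k**2 + 179*k + 89)/(5*k**4 + 22*k**3 + 34*k**2 + 25*k + 3).
Factor: A=1; B=1; C=k**4 + 22*k**3/5 + 34*k**2/5 + 5*k + 3/5.
Set up (1)·f(k+1) − (1)·f(k) − (k**4 + 22*k**3/5 + 34*k**2/5 + 5*k + 3/5) = 0.
Degrees (0,0,4) ⇒ d ≤ 5.
A polynomial solution: f(k) = k*(k**4 + 3*k**3 + 2*k**2 + k - 4)/5.
So s_k = (B(k−1)f/C)·t_k = (k*(k**4 + 3*k**3 + 2*k**2 + k - 4)/(5*k**4 + 22*k**3 + 34*k**2 + 25*k + 3))·t_k = k*(-k**4 - 3*k**3 - 2*k**2 - k + 4).
s_(k+1) − s_k = -5*k**4 - 22*k**3 - 34*k**2 - 25*k - 3 = t_k.
Evaluate s at k=6 and k=0: -12108 and 0; difference -12108.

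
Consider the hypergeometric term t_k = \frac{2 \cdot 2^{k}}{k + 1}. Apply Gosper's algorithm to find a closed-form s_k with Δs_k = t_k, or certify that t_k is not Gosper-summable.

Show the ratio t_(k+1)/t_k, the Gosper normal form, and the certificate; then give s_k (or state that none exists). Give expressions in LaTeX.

t_(k+1)/t_k = 2*(k + 1)/(k + 2).
A = 2*k + 2, B = k + 2, C = 1.
Set up (2*k + 2)·f(k+1) − (k + 1)·f(k) − (1) = 0.
From deg A=1, deg B=1, deg C=0: d=-1.
deg f ≤ -1 is impossible — no certificate.

none (Gosper's algorithm certifies no s_k)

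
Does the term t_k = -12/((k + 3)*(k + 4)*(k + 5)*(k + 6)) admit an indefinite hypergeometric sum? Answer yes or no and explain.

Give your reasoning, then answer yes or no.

The ratio is (k + 3)/(k + 7).
Gosper form: A/B · C(k+1)/C(k) with A=k + 3, B=k + 7, C=1.
Key eq: (k + 3)·f(k+1) = (k + 6)·f(k) + (1).
Bound: deg f ≤ 3.
A polynomial solution: f(k) = k*(k**2 + 12*k + 47)/180.
R(k) = B(k−1)·f(k)/C(k) = k*(k + 6)*(k**2 + 12*k + 47)/180; s_k = R·t_k = k*(-k**2 - 12*k - 47)/(15*(k + 3)*(k + 4)*(k + 5)).
Δs = -12/(k**4 + 18*k**3 + 119*k**2 + 342*k + 360), as required.

Yes. s_k = k*(-k**2 - 12*k - 47)/(15*(k + 3)*(k + 4)*(k + 5)).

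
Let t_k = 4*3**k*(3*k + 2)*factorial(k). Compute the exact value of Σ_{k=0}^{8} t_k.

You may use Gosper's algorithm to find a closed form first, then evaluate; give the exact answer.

Ratio r(k) = 3*(k + 1)*(3*k + 5)/(3*k + 2).
Take A(k)=3*k + 3, B(k)=1, C(k)=k + 2/3.
Set up (3*k + 3)·f(k+1) − (1)·f(k) − (k + 2/3) = 0.
Bound: deg f ≤ 0.
Solve for f: f(k) = 1/3 (degree 0 ≤ 0).
Certificate R = B(k−1)f/C = 1/(3*k + 2) gives s_k = 4*3**k*factorial(k).
Check: Δs_k = 4*3**k*(3*k + 2)*factorial(k). ✓
Evaluate s at k=9 and k=0: 28570268160 and 4; difference 28570268156.

Σ = 28570268156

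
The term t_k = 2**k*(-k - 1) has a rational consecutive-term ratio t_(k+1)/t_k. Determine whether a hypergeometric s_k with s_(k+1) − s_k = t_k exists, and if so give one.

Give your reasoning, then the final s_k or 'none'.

s_k = 2**k*(1 - k)

Ratio r(k) = 2*(k + 2)/(k + 1).
Normal form (A,B,C) = (2, 1, k + 1).
Need (2)·f(k+1) − (1)·f(k) = k + 1.
d = 1 from the (0,0,1) case.
Match coefficients ⇒ f(k) = k - 1.
R(k) = B(k−1)·f(k)/C(k) = (k - 1)/(k + 1); s_k = R·t_k = 2**k*(1 - k).
Δs = 2**k*(-k - 1), as required.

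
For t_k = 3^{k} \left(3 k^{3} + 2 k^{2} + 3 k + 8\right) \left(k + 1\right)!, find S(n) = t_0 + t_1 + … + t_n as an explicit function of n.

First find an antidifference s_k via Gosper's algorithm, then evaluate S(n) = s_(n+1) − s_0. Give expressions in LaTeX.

S(n) = 3 \cdot 3^{n} n^{4} n! + 6 \cdot 3^{n} n^{3} n! + 3 \cdot 3^{n} n^{2} n! + 12 \cdot 3^{n} n n! + 12 \cdot 3^{n} n! - 4

The ratio is 3*(3*k**4 + 17*k**3 + 38*k**2 + 48*k + 32)/(3*k**3 + 2*k**2 + 3*k + 8).
So A=3*k + 6 and B=1, with C=k**3 + 2*k**2/3 + k + 8/3.
Need (3*k + 6)·f(k+1) − (1)·f(k) = k**3 + 2*k**2/3 + k + 8/3.
From deg A=1, deg B=0, deg C=3: d=2.
Solving with deg f ≤ 2: f(k) = (k**2 - 3*k + 4)/3.
Get s_k = R·t_k = 3**k*(k**2 - 3*k + 4)*factorial(k + 1) with R(k) = B(k−1)f(k)/C(k) = (k**2 - 3*k + 4)/(3*k**3 + 2*k**2 + 3*k + 8).
Verify: 3**k*(3*k**3 + 2*k**2 + 3*k + 8)*factorial(k + 1) matches t_k.
Evaluate: s_(n+1) = 3**(n + 1)*(n**2 - n + 2)*factorial(n + 2); subtract s_(0) = 4 ⇒ S(n) = 3*3**n*n**4*factorial(n) + 6*3**n*n**3*factorial(n) + 3*3**n*n**2*factorial(n) + 12*3**n*n*factorial(n) + 12*3**n*factorial(n) - 4.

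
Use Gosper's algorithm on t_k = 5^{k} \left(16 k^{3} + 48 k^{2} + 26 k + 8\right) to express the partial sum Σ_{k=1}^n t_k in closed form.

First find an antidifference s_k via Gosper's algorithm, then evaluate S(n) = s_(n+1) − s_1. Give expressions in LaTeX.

S(n) = 20 \cdot 5^{n} n^{3} + 45 \cdot 5^{n} n^{2} + 25 \cdot 5^{n} n + 10 \cdot 5^{n} - 10

Compute t_(k+1)/t_k: get 5*(8*k**3 + 48*k**2 + 85*k + 49)/(8*k**3 + 24*k**2 + 13*k + 4).
A = 5, B = 1, C = k**3 + 3*k**2 + 13*k/8 + 1/2.
Need (5)·f(k+1) − (1)·f(k) = k**3 + 3*k**2 + 13*k/8 + 1/2.
From deg A=0, deg B=0, deg C=3: d=3.
Match coefficients ⇒ f(k) = (4*k**3 - 3*k**2 - k + 2)/16.
Get s_k = R·t_k = 5**k*(4*k**3 - 3*k**2 - k + 2) with R(k) = B(k−1)f(k)/C(k) = (4*k**3 - 3*k**2 - k + 2)/(2*(8*k**3 + 24*k**2 + 13*k + 4)).
Verify: 5**k*(16*k**3 + 48*k**2 + 26*k + 8) matches t_k.
Telescope: S(n) = s_(n+1) − s_(1) = 5**(n + 1)*(4*n**3 + 9*n**2 + 5*n + 2) − (10) = 20*5**n*n**3 + 45*5**n*n**2 + 25*5**n*n + 10*5**n - 10.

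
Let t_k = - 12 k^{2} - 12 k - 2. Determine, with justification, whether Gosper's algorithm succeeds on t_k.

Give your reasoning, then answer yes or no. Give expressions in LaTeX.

Ratio r(k) = (6*k**2 + 18*k + 13)/(6*k**2 + 6*k + 1).
So A=1 and B=1, with C=k**2 + k + 1/6.
Set up (1)·f(k+1) − (1)·f(k) − (k**2 + k + 1/6) = 0.
d = 3 from the (0,0,2) case.
Match coefficients ⇒ f(k) = k*(2*k**2 - 1)/6.
Get s_k = R·t_k = -4*k**3 + 2*k with R(k) = B(k−1)f(k)/C(k) = k*(2*k**2 - 1)/(6*k**2 + 6*k + 1).
s_(k+1) − s_k = -12*k**2 - 12*k - 2 = t_k.

Yes. s_k = - 4 k^{3} + 2 k.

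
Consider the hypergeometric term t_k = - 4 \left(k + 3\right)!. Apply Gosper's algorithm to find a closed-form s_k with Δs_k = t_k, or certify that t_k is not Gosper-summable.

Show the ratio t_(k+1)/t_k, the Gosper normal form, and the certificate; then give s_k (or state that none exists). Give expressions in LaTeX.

The ratio is k + 4.
A = k + 4, B = 1, C = 1.
f must satisfy (k + 4)·f(k+1) − (1)·f(k) = 1.
From deg A=1, deg B=0, deg C=0: d=-1.
deg f ≤ -1 is impossible — no certificate.

not Gosper-summable; s_k does not exist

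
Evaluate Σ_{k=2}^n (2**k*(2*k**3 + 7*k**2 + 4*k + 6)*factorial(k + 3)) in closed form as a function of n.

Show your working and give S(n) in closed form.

r(k) = 2*(2*k**4 + 21*k**3 + 76*k**2 + 115*k + 76)/(2*k**3 + 7*k**2 + 4*k + 6) after simplifying.
Take A(k)=2*k + 8, B(k)=1, C(k)=k**3 + 7*k**2/2 + 2*k + 3.
Set up (2*k + 8)·f(k+1) − (1)·f(k) − (k**3 + 7*k**2/2 + 2*k + 3) = 0.
Degrees (1,0,3) ⇒ d ≤ 2.
Solving with deg f ≤ 2: f(k) = (k**2 - 2*k + 2)/2.
Certificate R = B(k−1)f/C = (k**2 - 2*k + 2)/(2*k**3 + 7*k**2 + 4*k + 6) gives s_k = 2**k*(k**2 - 2*k + 2)*factorial(k + 3).
Check: Δs_k = 2**k*(2*k**3 + 7*k**2 + 4*k + 6)*factorial(k + 3). ✓
Σ_(k=2)^n t_k = s_(n+1) − s_(2) = (2**(n + 1)*(n**2 + 1)*factorial(n + 4)) − (960), i.e. 2*2**n*n**2*factorial(n + 4) + 2*2**n*factorial(n + 4) - 960.

S(n) = 2*2**n*n**2*factorial(n + 4) + 2*2**n*factorial(n + 4) - 960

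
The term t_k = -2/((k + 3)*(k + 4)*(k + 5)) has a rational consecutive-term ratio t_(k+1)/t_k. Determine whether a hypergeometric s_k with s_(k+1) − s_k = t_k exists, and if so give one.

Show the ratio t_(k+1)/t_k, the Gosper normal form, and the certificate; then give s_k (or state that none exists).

The ratio is (k + 3)/(k + 6).
Normal form (A,B,C) = (k + 3, k + 6, 1).
Set up (k + 3)·f(k+1) − (k + 5)·f(k) − (1) = 0.
d = 2 from the (1,1,0) case.
Match coefficients ⇒ f(k) = k*(k + 7)/24.
Certificate R = B(k−1)f/C = k*(k + 5)*(k + 7)/24 gives s_k = k*(-k - 7)/(12*(k + 3)*(k + 4)).
Verify: -2/(k**3 + 12*k**2 + 47*k + 60) matches t_k.

s_k = k*(-k - 7)/(12*(k + 3)*(k + 4))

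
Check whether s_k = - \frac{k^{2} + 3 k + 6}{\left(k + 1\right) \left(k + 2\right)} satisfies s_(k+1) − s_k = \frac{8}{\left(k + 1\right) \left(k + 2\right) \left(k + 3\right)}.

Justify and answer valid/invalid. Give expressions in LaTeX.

Valid: the claim telescopes to t_k.

s_(k+1) = (-3*k - (k + 1)**2 - 9)/((k + 2)*(k + 3))
s_(k+1) − s_k = 8/(k**3 + 6*k**2 + 11*k + 6)
(s_(k+1) − s_k) − t_k = 0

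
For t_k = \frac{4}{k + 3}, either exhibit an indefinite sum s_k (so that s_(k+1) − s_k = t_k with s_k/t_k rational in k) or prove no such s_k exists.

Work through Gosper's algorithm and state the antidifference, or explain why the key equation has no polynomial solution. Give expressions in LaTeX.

not Gosper-summable; s_k does not exist

r(k) = (k + 3)/(k + 4) after simplifying.
Factor: A=k + 3; B=k + 4; C=1.
Key eq: (k + 3)·f(k+1) = (k + 3)·f(k) + (1).
From deg A=1, deg B=1, deg C=0: d=0.
Put f(k) = c0: A·f(k+1) − B(k−1)·f(k) − C = -1; need -1 = 0 — inconsistent ⇒ no f, not summable.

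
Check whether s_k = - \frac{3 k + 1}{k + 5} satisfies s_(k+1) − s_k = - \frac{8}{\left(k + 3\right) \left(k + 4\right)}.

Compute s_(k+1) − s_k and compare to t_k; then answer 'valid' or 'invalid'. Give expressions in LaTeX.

s_(k+1) = (-3*k - 4)/(k + 6)
s_(k+1) − s_k = -14/(k**2 + 11*k + 30)
(s_(k+1) − s_k) − t_k = 2*(-3*k**2 - 5*k + 36)/(k**4 + 18*k**3 + 119*k**2 + 342*k + 360)

Invalid: residual \frac{2 \left(- 3 k^{2} - 5 k + 36\right)}{k^{4} + 18 k^{3} + 119 k^{2} + 342 k + 360} ≠ 0.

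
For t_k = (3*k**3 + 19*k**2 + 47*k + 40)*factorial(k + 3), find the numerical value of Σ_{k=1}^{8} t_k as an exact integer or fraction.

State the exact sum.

Σ = 135557452536

Compute t_(k+1)/t_k: get (3*k**4 + 40*k**3 + 206*k**2 + 485*k + 436)/(3*k**3 + 19*k**2 + 47*k + 40).
Normal form (A,B,C) = (k + 4, 1, k**3 + 19*k**2/3 + 47*k/3 + 40/3).
Need (k + 4)·f(k+1) − (1)·f(k) = k**3 + 19*k**2/3 + 47*k/3 + 40/3.
From deg A=1, deg B=0, deg C=3: d=2.
Solving with deg f ≤ 2: f(k) = (3*k**2 + 4*k + 4)/3.
R(k) = B(k−1)·f(k)/C(k) = (3*k**2 + 4*k + 4)/(3*k**3 + 19*k**2 + 47*k + 40); s_k = R·t_k = (3*k**2 + 4*k + 4)*factorial(k + 3).
s_(k+1) − s_k = (3*k**3 + 19*k**2 + 47*k + 40)*factorial(k + 3) = t_k.
Σ_(k=1)^(8) t_k = s_(9) − s_(1) = 135557452800 − (264) = 135557452536.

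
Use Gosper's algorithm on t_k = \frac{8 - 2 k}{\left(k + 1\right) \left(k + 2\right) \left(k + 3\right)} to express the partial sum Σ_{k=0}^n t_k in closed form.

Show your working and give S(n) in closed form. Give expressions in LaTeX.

S(n) = \frac{3 n^{2} + 19 n + 16}{2 \left(n^{2} + 5 n + 6\right)}

Ratio r(k) = (k - 3)*(k + 1)/((k - 4)*(k + 4)).
A = k + 1, B = k + 4, C = k - 4.
f must satisfy (k + 1)·f(k+1) − (k + 3)·f(k) = k - 4.
Bound: deg f ≤ 2.
Match coefficients ⇒ f(k) = -k*(3*k + 13)/4.
So s_k = (B(k−1)f/C)·t_k = (-k*(k + 3)*(3*k + 13)/(4*(k - 4)))·t_k = k*(3*k + 13)/(2*(k + 1)*(k + 2)).
s_(k+1) − s_k = 2*(4 - k)/(k**3 + 6*k**2 + 11*k + 6) = t_k.
Σ_(k=0)^n t_k = s_(n+1) − s_(0) = ((3*n**2 + 19*n + 16)/(2*(n**2 + 5*n + 6))) − (0), i.e. (3*n**2 + 19*n + 16)/(2*(n**2 + 5*n + 6)).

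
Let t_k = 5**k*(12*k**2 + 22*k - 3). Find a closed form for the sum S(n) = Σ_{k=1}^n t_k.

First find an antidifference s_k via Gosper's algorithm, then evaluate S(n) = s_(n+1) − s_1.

t_(k+1)/t_k = 5*(12*k**2 + 46*k + 31)/(12*k**2 + 22*k - 3).
Normal form (A,B,C) = (5, 1, k**2 + 11*k/6 - 1/4).
Solve (5)·f(k+1) − (1)·f(k) = k**2 + 11*k/6 - 1/4.
deg f ≤ 2 (via 0,0,2).
Match coefficients ⇒ f(k) = (3*k**2 - 2*k - 2)/12.
Certificate R = B(k−1)f/C = (3*k**2 - 2*k - 2)/(12*k**2 + 22*k - 3) gives s_k = 5**k*(3*k**2 - 2*k - 2).
Δs = 5**k*(12*k**2 + 22*k - 3), as required.
Evaluate: s_(n+1) = 5**(n + 1)*(3*n**2 + 4*n - 1); subtract s_(1) = -5 ⇒ S(n) = 15*5**n*n**2 + 20*5**n*n - 5*5**n + 5.

S(n) = 15*5**n*n**2 + 20*5**n*n - 5*5**n + 5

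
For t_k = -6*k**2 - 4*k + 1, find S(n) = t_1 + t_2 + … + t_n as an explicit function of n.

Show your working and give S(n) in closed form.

Step 1: r(k) = (6*k**2 + 16*k + 9)/(6*k**2 + 4*k - 1).
Normal form (A,B,C) = (1, 1, k**2 + 2*k/3 - 1/6).
Need (1)·f(k+1) − (1)·f(k) = k**2 + 2*k/3 - 1/6.
Degrees (0,0,2) ⇒ d ≤ 3.
Coefficient equations give f(k) = k*(2*k**2 - k - 2)/6.
Then R = B(k−1)f/C = k*(2*k**2 - k - 2)/(6*k**2 + 4*k - 1), so s_k = R(k)·t_k = k*(-2*k**2 + k + 2).
Verify: -6*k**2 - 4*k + 1 matches t_k.
Telescope: S(n) = s_(n+1) − s_(1) = -2*n**3 - 5*n**2 - 2*n + 1 − (1) = n*(-2*n**2 - 5*n - 2).

S(n) = n*(-2*n**2 - 5*n - 2)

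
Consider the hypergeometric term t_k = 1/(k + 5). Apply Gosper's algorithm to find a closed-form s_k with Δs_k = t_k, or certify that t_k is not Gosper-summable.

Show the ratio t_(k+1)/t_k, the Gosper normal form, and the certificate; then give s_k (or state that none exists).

no hypergeometric antidifference exists

r(k) = (k + 5)/(k + 6) after simplifying.
Take A(k)=k + 5, B(k)=k + 6, C(k)=1.
Solve (k + 5)·f(k+1) − (k + 5)·f(k) = 1.
Bound: deg f ≤ 0.
Write f(k) = c0. Then LHS − RHS = -1, requiring -1 = 0: contradictory. No certificate.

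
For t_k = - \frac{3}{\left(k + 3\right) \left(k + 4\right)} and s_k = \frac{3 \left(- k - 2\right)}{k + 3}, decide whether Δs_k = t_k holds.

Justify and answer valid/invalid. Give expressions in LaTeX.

valid (s_(k+1) − s_k reduces to t_k)

s_(k+1) = 3*(-k - 3)/(k + 4)
s_(k+1) − s_k = -3/(k**2 + 7*k + 12)
(s_(k+1) − s_k) − t_k = 0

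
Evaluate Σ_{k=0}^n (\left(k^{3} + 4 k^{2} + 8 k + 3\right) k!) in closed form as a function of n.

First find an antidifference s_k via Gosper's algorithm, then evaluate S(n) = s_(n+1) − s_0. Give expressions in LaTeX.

S(n) = n^{3} n! + 5 n^{2} n! + 10 n n! + 6 n! - 3

Compute t_(k+1)/t_k: get (k**4 + 8*k**3 + 26*k**2 + 35*k + 16)/(k**3 + 4*k**2 + 8*k + 3).
Normal form (A,B,C) = (k + 1, 1, k**3 + 4*k**2 + 8*k + 3).
Solve (k + 1)·f(k+1) − (1)·f(k) = k**3 + 4*k**2 + 8*k + 3.
Bound: deg f ≤ 2.
Match coefficients ⇒ f(k) = k**2 + 2*k + 3.
So s_k = (B(k−1)f/C)·t_k = ((k**2 + 2*k + 3)/(k**3 + 4*k**2 + 8*k + 3))·t_k = (k**2 + 2*k + 3)*factorial(k).
s_(k+1) − s_k = (k**3 + 4*k**2 + 8*k + 3)*factorial(k) = t_k.
Evaluate: s_(n+1) = (n**2 + 4*n + 6)*factorial(n + 1); subtract s_(0) = 3 ⇒ S(n) = n**3*factorial(n) + 5*n**2*factorial(n) + 10*n*factorial(n) + 6*factorial(n) - 3.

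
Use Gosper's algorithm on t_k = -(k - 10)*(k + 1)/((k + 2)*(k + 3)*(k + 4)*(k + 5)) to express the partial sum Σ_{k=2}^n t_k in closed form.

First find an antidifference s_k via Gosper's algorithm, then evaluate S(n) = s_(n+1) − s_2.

The ratio is (k - 9)*(k + 2)**2/((k - 10)*(k + 1)*(k + 6)).
Normal form (A,B,C) = (k + 2, k + 6, k**2 - 9*k - 10).
Key eq: (k + 2)·f(k+1) = (k + 5)·f(k) + (k**2 - 9*k - 10).
d = 3 from the (1,1,2) case.
Solve for f: f(k) = -k*(k + 1)*(k + 14)/6 (degree 3 ≤ 3).
So s_k = (B(k−1)f/C)·t_k = (-k*(k + 5)*(k + 14)/(6*(k - 10)))·t_k = k*(k**2 + 15*k + 14)/(6*(k**3 + 9*k**2 + 26*k + 24)).
Δs = (-k**2 + 9*k + 10)/(k**4 + 14*k**3 + 71*k**2 + 154*k + 120), as required.
Evaluate: s_(n+1) = (n**3 + 18*n**2 + 47*n + 30)/(6*(n**3 + 12*n**2 + 47*n + 60)); subtract s_(2) = 2/15 ⇒ S(n) = (n**3 + 42*n**2 + 47*n - 90)/(30*(n**3 + 12*n**2 + 47*n + 60)).

S(n) = (n**3 + 42*n**2 + 47*n - 90)/(30*(n**3 + 12*n**2 + 47*n + 60))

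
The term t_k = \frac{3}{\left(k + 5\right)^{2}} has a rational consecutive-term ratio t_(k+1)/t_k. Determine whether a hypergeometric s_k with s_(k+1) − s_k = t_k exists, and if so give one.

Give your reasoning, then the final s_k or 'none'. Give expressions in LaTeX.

none — t_k is not Gosper-summable

Compute t_(k+1)/t_k: get (k + 5)**2/(k + 6)**2.
Take A(k)=k**2 + 10*k + 25, B(k)=k**2 + 12*k + 36, C(k)=1.
f must satisfy (k**2 + 10*k + 25)·f(k+1) − (k**2 + 10*k + 25)·f(k) = 1.
Degrees (2,2,0) ⇒ d ≤ 0.
Put f(k) = c0: A·f(k+1) − B(k−1)·f(k) − C = -1; need -1 = 0 — inconsistent ⇒ no f, not summable.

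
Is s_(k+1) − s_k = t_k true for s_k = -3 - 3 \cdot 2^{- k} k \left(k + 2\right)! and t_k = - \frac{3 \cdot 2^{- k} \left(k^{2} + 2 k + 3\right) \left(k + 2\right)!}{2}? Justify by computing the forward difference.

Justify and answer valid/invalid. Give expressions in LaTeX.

Valid — Δs_k = t_k.

s_(k+1) = -3*2**(-k - 1)*(k + 1)*factorial(k + 3) - 3
s_(k+1) − s_k = -3*(k**2 + 2*k + 3)*factorial(k + 2)/(2*2**k)
(s_(k+1) − s_k) − t_k = 0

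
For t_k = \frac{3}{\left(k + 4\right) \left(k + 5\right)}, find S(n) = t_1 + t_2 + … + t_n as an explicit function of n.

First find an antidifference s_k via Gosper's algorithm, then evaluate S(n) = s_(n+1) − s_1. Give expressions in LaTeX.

S(n) = \frac{3 n}{5 \left(n + 5\right)}

t_(k+1)/t_k = (k + 4)/(k + 6).
Gosper form: A/B · C(k+1)/C(k) with A=k + 4, B=k + 6, C=1.
Set up (k + 4)·f(k+1) − (k + 5)·f(k) − (1) = 0.
d = 1 from the (1,1,0) case.
Coefficient equations give f(k) = k/4.
Get s_k = R·t_k = 3*k/(4*(k + 4)) with R(k) = B(k−1)f(k)/C(k) = k*(k + 5)/4.
Δs = 3/(k**2 + 9*k + 20), as required.
Evaluate: s_(n+1) = 3*(n + 1)/(4*(n + 5)); subtract s_(1) = 3/20 ⇒ S(n) = 3*n/(5*(n + 5)).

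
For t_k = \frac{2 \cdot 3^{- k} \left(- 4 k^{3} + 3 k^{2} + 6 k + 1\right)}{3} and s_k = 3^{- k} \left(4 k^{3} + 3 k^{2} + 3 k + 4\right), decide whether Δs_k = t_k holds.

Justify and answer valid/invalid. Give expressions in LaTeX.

valid; difference matches t_k

s_(k+1) = (4*k**3 + 15*k**2 + 21*k + 14)/(3*3**k)
s_(k+1) − s_k = 2*(-4*k**3 + 3*k**2 + 6*k + 1)/(3*3**k)
(s_(k+1) − s_k) − t_k = 0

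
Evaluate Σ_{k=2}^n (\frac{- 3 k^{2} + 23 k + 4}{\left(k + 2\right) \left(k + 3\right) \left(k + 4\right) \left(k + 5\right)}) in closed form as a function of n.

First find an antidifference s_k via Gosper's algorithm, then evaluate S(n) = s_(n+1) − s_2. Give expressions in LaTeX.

S(n) = \frac{- n^{3} + 168 n^{2} + 73 n - 240}{60 \left(n^{3} + 12 n^{2} + 47 n + 60\right)}

Ratio r(k) = (k + 2)*(23*k - 3*(k + 1)**2 + 27)/((k + 6)*(-3*k**2 + 23*k + 4)).
Factor: A=k + 2; B=k + 6; C=k**2 - 23*k/3 - 4/3.
Set up (k + 2)·f(k+1) − (k + 5)·f(k) − (k**2 - 23*k/3 - 4/3) = 0.
deg f ≤ 3 (via 1,1,2).
Match coefficients ⇒ f(k) = -k*(k**2 + 45*k - 22)/36.
R(k) = B(k−1)·f(k)/C(k) = -k*(k + 5)*(k**2 + 45*k - 22)/(12*(3*k**2 - 23*k - 4)); s_k = R·t_k = k*(k**2 + 45*k - 22)/(12*(k + 2)*(k + 3)*(k + 4)).
Verify: (-3*k**2 + 23*k + 4)/(k**4 + 14*k**3 + 71*k**2 + 154*k + 120) matches t_k.
Telescope: S(n) = s_(n+1) − s_(2) = (n**3 + 48*n**2 + 71*n + 24)/(12*(n**3 + 12*n**2 + 47*n + 60)) − (1/10) = (-n**3 + 168*n**2 + 73*n - 240)/(60*(n**3 + 12*n**2 + 47*n + 60)).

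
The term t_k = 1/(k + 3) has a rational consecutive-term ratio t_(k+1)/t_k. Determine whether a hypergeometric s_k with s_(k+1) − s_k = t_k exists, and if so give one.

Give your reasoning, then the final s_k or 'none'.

r(k) = (k + 3)/(k + 4) after simplifying.
Take A(k)=k + 3, B(k)=k + 4, C(k)=1.
Need (k + 3)·f(k+1) − (k + 3)·f(k) = 1.
d = 0 from the (1,1,0) case.
Write f(k) = c0. Then LHS − RHS = -1, requiring -1 = 0: contradictory. No certificate.

not Gosper-summable; s_k does not exist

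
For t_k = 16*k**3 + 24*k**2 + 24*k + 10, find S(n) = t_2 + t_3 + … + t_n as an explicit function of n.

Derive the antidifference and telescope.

S(n) = 4*n**4 + 16*n**3 + 28*n**2 + 26*n - 74

r(k) = (8*k**3 + 36*k**2 + 60*k + 37)/(8*k**3 + 12*k**2 + 12*k + 5) after simplifying.
Take A(k)=1, B(k)=1, C(k)=k**3 + 3*k**2/2 + 3*k/2 + 5/8.
Set up (1)·f(k+1) − (1)·f(k) − (k**3 + 3*k**2/2 + 3*k/2 + 5/8) = 0.
Degrees (0,0,3) ⇒ d ≤ 4.
Match coefficients ⇒ f(k) = k*(2*k**3 + 2*k + 1)/8.
So s_k = (B(k−1)f/C)·t_k = (k*(2*k**3 + 2*k + 1)/(8*k**3 + 12*k**2 + 12*k + 5))·t_k = 2*k*(2*k**3 + 2*k + 1).
Verify: 16*k**3 + 24*k**2 + 24*k + 10 matches t_k.
s_(n+1) = 4*n**4 + 16*n**3 + 28*n**2 + 26*n + 10 and s_(2) = 84, so S(n) = 4*n**4 + 16*n**3 + 28*n**2 + 26*n - 74.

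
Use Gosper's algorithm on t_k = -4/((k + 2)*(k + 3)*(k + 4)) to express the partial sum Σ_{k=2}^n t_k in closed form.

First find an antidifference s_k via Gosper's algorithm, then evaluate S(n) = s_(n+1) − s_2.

S(n) = (-n**2 - 7*n + 8)/(10*(n**2 + 7*n + 12))

Ratio r(k) = (k + 2)/(k + 5).
Factor: A=k + 2; B=k + 5; C=1.
Solve (k + 2)·f(k+1) − (k + 4)·f(k) = 1.
deg f ≤ 2 (via 1,1,0).
A polynomial solution: f(k) = k*(k + 5)/12.
Certificate R = B(k−1)f/C = k*(k + 4)*(k + 5)/12 gives s_k = k*(-k - 5)/(3*(k + 2)*(k + 3)).
s_(k+1) − s_k = -4/(k**3 + 9*k**2 + 26*k + 24) = t_k.
s_(n+1) = (-n**2 - 7*n - 6)/(3*(n**2 + 7*n + 12)) and s_(2) = -7/30, so S(n) = (-n**2 - 7*n + 8)/(10*(n**2 + 7*n + 12)).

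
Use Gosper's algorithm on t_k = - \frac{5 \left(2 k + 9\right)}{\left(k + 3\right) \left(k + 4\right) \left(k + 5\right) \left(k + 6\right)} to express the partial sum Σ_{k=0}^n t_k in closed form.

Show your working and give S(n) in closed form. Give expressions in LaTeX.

The ratio is (k + 3)*(2*k + 11)/((k + 7)*(2*k + 9)).
Take A(k)=k + 3, B(k)=k + 7, C(k)=k + 9/2.
f must satisfy (k + 3)·f(k+1) − (k + 6)·f(k) = k + 9/2.
Bound: deg f ≤ 3.
A polynomial solution: f(k) = k*(k + 4)*(k + 8)/30.
Certificate R = B(k−1)f/C = k*(k + 4)*(k + 6)*(k + 8)/(15*(2*k + 9)) gives s_k = k*(-k - 8)/(3*(k**2 + 8*k + 15)).
s_(k+1) − s_k = 5*(-2*k - 9)/(k**4 + 18*k**3 + 119*k**2 + 342*k + 360) = t_k.
s_(n+1) = (-n**2 - 10*n - 9)/(3*(n**2 + 10*n + 24)) and s_(0) = 0, so S(n) = (-n**2 - 10*n - 9)/(3*(n**2 + 10*n + 24)).

S(n) = \frac{- n^{2} - 10 n - 9}{3 \left(n^{2} + 10 n + 24\right)}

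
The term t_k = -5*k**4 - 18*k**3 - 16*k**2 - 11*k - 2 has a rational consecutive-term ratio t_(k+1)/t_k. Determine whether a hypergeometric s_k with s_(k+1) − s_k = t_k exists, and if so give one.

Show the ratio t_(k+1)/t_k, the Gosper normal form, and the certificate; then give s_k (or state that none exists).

s_k = k*(-k**4 - 2*k**3 + 2*k**2 - 2*k + 1)

The ratio is (5*k**4 + 38*k**3 + 100*k**2 + 117*k + 52)/(5*k**4 + 18*k**3 + 16*k**2 + 11*k + 2).
Take A(k)=1, B(k)=1, C(k)=k**4 + 18*k**3/5 + 16*k**2/5 + 11*k/5 + 2/5.
Solve (1)·f(k+1) − (1)·f(k) = k**4 + 18*k**3/5 + 16*k**2/5 + 11*k/5 + 2/5.
Bound: deg f ≤ 5.
Match coefficients ⇒ f(k) = k*(k**4 + 2*k**3 - 2*k**2 + 2*k - 1)/5.
Get s_k = R·t_k = k*(-k**4 - 2*k**3 + 2*k**2 - 2*k + 1) with R(k) = B(k−1)f(k)/C(k) = k*(k**4 + 2*k**3 - 2*k**2 + 2*k - 1)/(5*k**4 + 18*k**3 + 16*k**2 + 11*k + 2).
Verify: -5*k**4 - 18*k**3 - 16*k**2 - 11*k - 2 matches t_k.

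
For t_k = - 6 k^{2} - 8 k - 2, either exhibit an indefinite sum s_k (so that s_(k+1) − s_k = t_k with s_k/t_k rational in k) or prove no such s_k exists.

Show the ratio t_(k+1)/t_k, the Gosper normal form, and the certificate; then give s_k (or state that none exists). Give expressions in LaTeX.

r(k) = (3*k**2 + 10*k + 8)/(3*k**2 + 4*k + 1) after simplifying.
Normal form (A,B,C) = (1, 1, k**2 + 4*k/3 + 1/3).
f must satisfy (1)·f(k+1) − (1)·f(k) = k**2 + 4*k/3 + 1/3.
d = 3 from the (0,0,2) case.
A polynomial solution: f(k) = k*(k + 1)*(2*k - 1)/6.
Certificate R = B(k−1)f/C = k*(2*k - 1)/(2*(3*k + 1)) gives s_k = k*(-2*k**2 - k + 1).
Δs = -6*k**2 - 8*k - 2, as required.

s_k = k \left(- 2 k^{2} - k + 1\right)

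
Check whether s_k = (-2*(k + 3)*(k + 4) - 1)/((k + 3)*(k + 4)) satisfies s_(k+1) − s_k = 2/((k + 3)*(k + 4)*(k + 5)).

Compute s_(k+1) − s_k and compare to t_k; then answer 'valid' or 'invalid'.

s_(k+1) = (-2*(k + 4)*(k + 5) - 1)/((k + 4)*(k + 5))
s_(k+1) − s_k = 2/(k**3 + 12*k**2 + 47*k + 60)
(s_(k+1) − s_k) − t_k = 0

valid; difference matches t_k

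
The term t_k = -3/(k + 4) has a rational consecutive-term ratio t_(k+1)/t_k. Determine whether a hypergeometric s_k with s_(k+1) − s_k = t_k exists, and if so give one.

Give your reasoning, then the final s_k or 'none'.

Compute t_(k+1)/t_k: get (k + 4)/(k + 5).
So A=k + 4 and B=k + 5, with C=1.
Solve (k + 4)·f(k+1) − (k + 4)·f(k) = 1.
Degrees (1,1,0) ⇒ d ≤ 0.
Put f(k) = c0: A·f(k+1) − B(k−1)·f(k) − C = -1; need -1 = 0 — inconsistent ⇒ no f, not summable.

not Gosper-summable; s_k does not exist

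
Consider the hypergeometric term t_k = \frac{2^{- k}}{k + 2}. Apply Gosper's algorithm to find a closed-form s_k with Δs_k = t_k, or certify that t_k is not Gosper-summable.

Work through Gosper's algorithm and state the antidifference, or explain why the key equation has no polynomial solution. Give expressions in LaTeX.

t_(k+1)/t_k = (k + 2)/(2*(k + 3)).
Gosper form: A/B · C(k+1)/C(k) with A=k/2 + 1, B=k + 3, C=1.
Key eq: (k/2 + 1)·f(k+1) = (k + 2)·f(k) + (1).
deg f ≤ -1 (via 1,1,0).
Negative degree bound (-1): no f exists, t_k not Gosper-summable.

no hypergeometric antidifference exists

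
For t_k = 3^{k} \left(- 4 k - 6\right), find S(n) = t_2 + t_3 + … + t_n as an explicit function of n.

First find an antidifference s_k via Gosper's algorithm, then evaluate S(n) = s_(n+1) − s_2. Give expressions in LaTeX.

r(k) = 3*(2*k + 5)/(2*k + 3) after simplifying.
A = 3, B = 1, C = k + 3/2.
Set up (3)·f(k+1) − (1)·f(k) − (k + 3/2) = 0.
Bound: deg f ≤ 1.
Solving with deg f ≤ 1: f(k) = k/2.
Then R = B(k−1)f/C = k/(2*k + 3), so s_k = R(k)·t_k = -2*3**k*k.
Check: Δs_k = 3**k*(-4*k - 6). ✓
Telescope: S(n) = s_(n+1) − s_(2) = 6*3**n*(-n - 1) − (-36) = -6*3**n*n - 6*3**n + 36.

S(n) = - 6 \cdot 3^{n} n - 6 \cdot 3^{n} + 36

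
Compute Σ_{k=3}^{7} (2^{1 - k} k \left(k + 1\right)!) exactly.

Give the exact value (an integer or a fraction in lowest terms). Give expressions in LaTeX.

Σ = 5658

Ratio r(k) = (k + 1)*(k + 2)/(2*k).
Gosper form: A/B · C(k+1)/C(k) with A=k/2 + 1, B=1, C=k.
f must satisfy (k/2 + 1)·f(k+1) − (1)·f(k) = k.
Bound: deg f ≤ 0.
A polynomial solution: f(k) = 2.
Then R = B(k−1)f/C = 2/k, so s_k = R(k)·t_k = 2**(2 - k)*factorial(k + 1).
Δs = 2**(1 - k)*k*factorial(k + 1), as required.
Evaluate s at k=8 and k=3: 5670 and 12; difference 5658.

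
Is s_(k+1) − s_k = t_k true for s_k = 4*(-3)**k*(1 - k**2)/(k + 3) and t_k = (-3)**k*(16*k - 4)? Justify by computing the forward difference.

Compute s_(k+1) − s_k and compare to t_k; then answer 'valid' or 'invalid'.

s_(k+1) = 12*(-3)**k*k*(k + 2)/(k + 4)
s_(k+1) − s_k = (-3)**k*(16*k**3 + 76*k**2 + 68*k - 16)/(k**2 + 7*k + 12)
(s_(k+1) − s_k) − t_k = 32*(-3)**k*(-k**2 - 3*k + 1)/(k**2 + 7*k + 12)

Invalid: residual 32*(-3)**k*(-k**2 - 3*k + 1)/(k**2 + 7*k + 12) ≠ 0.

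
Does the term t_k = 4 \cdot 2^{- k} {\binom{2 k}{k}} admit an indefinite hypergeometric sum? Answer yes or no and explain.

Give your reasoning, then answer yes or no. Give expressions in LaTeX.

t_(k+1)/t_k = (2*k + 1)/(k + 1).
So A=2*k + 1 and B=k + 1, with C=1.
f must satisfy (2*k + 1)·f(k+1) − (k)·f(k) = 1.
Bound: deg f ≤ -1.
deg f ≤ -1 is impossible — no certificate.

No — negative degree bound, so no certificate f.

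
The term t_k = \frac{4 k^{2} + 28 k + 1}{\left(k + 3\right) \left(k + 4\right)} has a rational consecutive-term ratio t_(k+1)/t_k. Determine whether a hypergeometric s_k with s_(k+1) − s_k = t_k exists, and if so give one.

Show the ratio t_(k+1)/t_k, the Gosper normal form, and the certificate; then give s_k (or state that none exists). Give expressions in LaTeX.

Compute t_(k+1)/t_k: get (k + 3)*(28*k + 4*(k + 1)**2 + 29)/((k + 5)*(4*k**2 + 28*k + 1)).
So A=k + 3 and B=k + 5, with C=k**2 + 7*k + 1/4.
f must satisfy (k + 3)·f(k+1) − (k + 4)·f(k) = k**2 + 7*k + 1/4.
deg f ≤ 2 (via 1,1,2).
A polynomial solution: f(k) = k*(12*k - 11)/12.
Certificate R = B(k−1)f/C = k*(k + 4)*(12*k - 11)/(3*(4*k**2 + 28*k + 1)) gives s_k = k*(12*k - 11)/(3*(k + 3)).
Δs = (4*k**2 + 28*k + 1)/(k**2 + 7*k + 12), as required.

s_k = \frac{k \left(12 k - 11\right)}{3 \left(k + 3\right)}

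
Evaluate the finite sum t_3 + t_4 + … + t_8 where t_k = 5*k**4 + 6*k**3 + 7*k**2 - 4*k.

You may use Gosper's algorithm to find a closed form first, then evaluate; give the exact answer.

Compute t_(k+1)/t_k: get (5*k**4 + 26*k**3 + 55*k**2 + 48*k + 14)/(k*(5*k**3 + 6*k**2 + 7*k - 4)).
Take A(k)=1, B(k)=1, C(k)=k**4 + 6*k**3/5 + 7*k**2/5 - 4*k/5.
Solve (1)·f(k+1) − (1)·f(k) = k**4 + 6*k**3/5 + 7*k**2/5 - 4*k/5.
Bound: deg f ≤ 5.
Solve for f: f(k) = k*(k - 1)*(k**3 + k - 3)/5 (degree 5 ≤ 5).
R(k) = B(k−1)·f(k)/C(k) = (k - 1)*(k**3 + k - 3)/(5*k**3 + 6*k**2 + 7*k - 4); s_k = R·t_k = k*(k**4 - k**3 + k**2 - 4*k + 3).
Verify: k*(5*k**3 + 6*k**2 + 7*k - 4) matches t_k.
Telescoping: Σ = s_(9) − s_(3) = 52920 − (162) = 52758.

Σ = 52758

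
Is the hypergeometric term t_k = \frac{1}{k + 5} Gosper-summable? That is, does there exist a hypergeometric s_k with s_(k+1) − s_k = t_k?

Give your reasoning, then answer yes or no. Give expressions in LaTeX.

No — key equation has no polynomial f.

t_(k+1)/t_k = (k + 5)/(k + 6).
Take A(k)=k + 5, B(k)=k + 6, C(k)=1.
Key eq: (k + 5)·f(k+1) = (k + 5)·f(k) + (1).
deg f ≤ 0 (via 1,1,0).
Write f(k) = c0. Then LHS − RHS = -1, requiring -1 = 0: contradictory. No certificate.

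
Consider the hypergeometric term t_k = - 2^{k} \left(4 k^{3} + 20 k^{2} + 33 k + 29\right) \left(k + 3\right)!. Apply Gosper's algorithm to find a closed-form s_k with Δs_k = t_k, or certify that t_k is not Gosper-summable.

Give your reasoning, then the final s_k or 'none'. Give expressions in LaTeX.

s_k = - 2^{k} \left(2 k^{2} - k + 3\right) \left(k + 3\right)!

Ratio r(k) = 2*(4*k**4 + 48*k**3 + 213*k**2 + 426*k + 344)/(4*k**3 + 20*k**2 + 33*k + 29).
Gosper form: A/B · C(k+1)/C(k) with A=2*k + 8, B=1, C=k**3 + 5*k**2 + 33*k/4 + 29/4.
Need (2*k + 8)·f(k+1) − (1)·f(k) = k**3 + 5*k**2 + 33*k/4 + 29/4.
d = 2 from the (1,0,3) case.
Solve for f: f(k) = (2*k**2 - k + 3)/4 (degree 2 ≤ 2).
Certificate R = B(k−1)f/C = (2*k**2 - k + 3)/(4*k**3 + 20*k**2 + 33*k + 29) gives s_k = -2**k*(2*k**2 - k + 3)*factorial(k + 3).
Verify: -2**k*(4*k**3 + 20*k**2 + 33*k + 29)*factorial(k + 3) matches t_k.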